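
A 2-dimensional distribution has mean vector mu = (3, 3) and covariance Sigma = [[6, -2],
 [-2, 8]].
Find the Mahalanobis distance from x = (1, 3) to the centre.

Step 1 — centre the observation: (x - mu) = (-2, 0).

Step 2 — invert Sigma. det(Sigma) = 6·8 - (-2)² = 44.
  Sigma^{-1} = (1/det) · [[d, -b], [-b, a]] = [[0.1818, 0.0455],
 [0.0455, 0.1364]].

Step 3 — form the quadratic (x - mu)^T · Sigma^{-1} · (x - mu):
  Sigma^{-1} · (x - mu) = (-0.3636, -0.0909).
  (x - mu)^T · [Sigma^{-1} · (x - mu)] = (-2)·(-0.3636) + (0)·(-0.0909) = 0.7273.

Step 4 — take square root: d = √(0.7273) ≈ 0.8528.

d(x, mu) = √(0.7273) ≈ 0.8528


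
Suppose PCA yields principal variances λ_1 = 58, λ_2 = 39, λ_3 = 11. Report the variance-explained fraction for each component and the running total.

Step 1 — total variance = trace(Sigma) = Σ λ_i = 58 + 39 + 11 = 108.

Step 2 — fraction explained by component i = λ_i / Σ λ:
  PC1: 58/108 = 0.537
  PC2: 39/108 = 0.3611
  PC3: 11/108 = 0.1019

Step 3 — cumulative fraction after k components = (λ_1 + ... + λ_k) / Σ λ:
  k = 1: 58/108 = 0.537
  k = 2: (58 + 39)/108 = 97/108 = 0.8981
  k = 3: (58 + 39 + 11)/108 = 108/108 = 1

Summary (fraction, with percent):

explained: PC1 0.537 (53.7%), PC2 0.3611 (36.11%), PC3 0.1019 (10.19%);  cumulative: 0.537, 0.8981, 1


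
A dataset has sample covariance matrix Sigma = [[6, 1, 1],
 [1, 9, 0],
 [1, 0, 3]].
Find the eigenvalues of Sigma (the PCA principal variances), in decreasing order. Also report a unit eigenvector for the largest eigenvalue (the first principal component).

Step 1 — characteristic polynomial p(λ) = det(λI - Sigma) = λ³ - tr·λ² + c_1·λ - det, where tr = trace, c_1 = sum of the principal 2×2 minors, det = det(Sigma):
  tr = 6 + 9 + 3 = 18,
  c_1 = (6·9 - (1)²) + (6·3 - (1)²) + (9·3 - (0)²) = 53 + 17 + 27 = 97,
  det = 6·(9·3 - (0)²) - (1)·((1)·3 - (0)·(1)) + (1)·((1)·(0) - 9·(1)) = 6·(27) - (1)·(3) + (1)·(-9) = 150.
  So p(λ) = λ³ - 18λ² + 97λ - 150.
Step 2 — look for an integer root (rational root theorem: any rational root is an integer divisor of 150). Testing λ = 6:
  p(6) = 216 - 648 + 582 - 150 = 0  ✓
  Dividing out (λ - 6): p(λ) = (λ - 6)(λ² - 12λ + 25).
Step 3 — remaining eigenvalues from the quadratic λ² - 12λ + 25 = 0:
  Δ = 12² - 4·25 = 144 - 100 = 44,  λ = (12 ± √44)/2 = (12 ± 6.6332)/2 ≈ 9.3166 or 2.6834.
  Sorted: λ_1 = 9.3166,  λ_2 = 6,  λ_3 = 2.6834  (check: sum = 18 = tr ✓).

Step 4 — unit eigenvector for λ_1 ≈ 9.3166: v spans the null space of (Sigma - λ_1 I), whose rows are
  r_1 = (-3.3166, 1, 1),  r_2 = (1, -0.3166, 0),  r_3 = (1, 0, -6.3166).
  v is orthogonal to every row, so take v ∝ r_1 × r_3 = ((1)·(-6.3166) - (1)·(0), (1)·(1) - (-3.3166)·(-6.3166), (-3.3166)·(0) - (1)·(1)) ≈ (-6.3166, -19.9499, -1).
  Rescale (multiply by -1 so the first nonzero entry is positive): u = (6.3166, 19.9499, 1).
  ||u|| = √((6.3166)² + (19.9499)² + (1)²) = √(438.8972) ≈ 20.9499,  v_1 = u/||u|| ≈ (0.3015, 0.9523, 0.0477) (||v_1|| = 1).

λ_1 = 9.3166,  λ_2 = 6,  λ_3 = 2.6834;  v_1 ≈ (0.3015, 0.9523, 0.0477)


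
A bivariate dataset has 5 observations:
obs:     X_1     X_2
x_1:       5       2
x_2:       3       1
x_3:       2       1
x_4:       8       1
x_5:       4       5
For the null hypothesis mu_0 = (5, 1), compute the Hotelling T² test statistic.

Step 1 — sample mean vector:
  mean(X_1) = (5 + 3 + 2 + 8 + 4) / 5 = 22/5 = 4.4
  mean(X_2) = (2 + 1 + 1 + 1 + 5) / 5 = 10/5 = 2
  x̄ = (4.4, 2),  deviation x̄ - mu_0 = (4.4, 2) - (5, 1) = (-0.6, 1).

Step 2 — sample covariance matrix, S[i,j] = (1/(n-1)) · Σ_k (x_{k,i} - mean_i) · (x_{k,j} - mean_j), divisor n-1 = 4:
  S[X_1,X_1] = ((0.6)·(0.6) + (-1.4)·(-1.4) + (-2.4)·(-2.4) + (3.6)·(3.6) + (-0.4)·(-0.4)) / 4 = 21.2/4 = 5.3
  S[X_1,X_2] = ((0.6)·(0) + (-1.4)·(-1) + (-2.4)·(-1) + (3.6)·(-1) + (-0.4)·(3)) / 4 = -1/4 = -0.25
  S[X_2,X_2] = ((0)·(0) + (-1)·(-1) + (-1)·(-1) + (-1)·(-1) + (3)·(3)) / 4 = 12/4 = 3
  S = [[5.3, -0.25],
 [-0.25, 3]].

Step 3 — invert S. det(S) = 5.3·3 - (-0.25)² = 15.8375.
  S^{-1} = (1/det) · [[d, -b], [-b, a]] = [[0.1894, 0.0158],
 [0.0158, 0.3346]].

Step 4 — quadratic form (x̄ - mu_0)^T · S^{-1} · (x̄ - mu_0):
  S^{-1} · (x̄ - mu_0) = (-0.0979, 0.3252),
  (x̄ - mu_0)^T · [...] = (-0.6)·(-0.0979) + (1)·(0.3252) = 0.3839.

Step 5 — scale by n: T² = 5 · 0.3839 = 1.9195.

T² ≈ 1.9195


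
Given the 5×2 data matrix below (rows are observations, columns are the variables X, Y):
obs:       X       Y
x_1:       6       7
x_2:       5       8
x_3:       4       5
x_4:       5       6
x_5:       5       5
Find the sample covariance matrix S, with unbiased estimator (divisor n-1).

Step 1 — column means:
  mean(X) = (6 + 5 + 4 + 5 + 5) / 5 = 25/5 = 5
  mean(Y) = (7 + 8 + 5 + 6 + 5) / 5 = 31/5 = 6.2

Step 2 — sample covariance S[i,j] = (1/(n-1)) · Σ_k (x_{k,i} - mean_i) · (x_{k,j} - mean_j), with n-1 = 4.
  S[X,X] = ((1)·(1) + (0)·(0) + (-1)·(-1) + (0)·(0) + (0)·(0)) / 4 = 2/4 = 0.5
  S[X,Y] = ((1)·(0.8) + (0)·(1.8) + (-1)·(-1.2) + (0)·(-0.2) + (0)·(-1.2)) / 4 = 2/4 = 0.5
  S[Y,Y] = ((0.8)·(0.8) + (1.8)·(1.8) + (-1.2)·(-1.2) + (-0.2)·(-0.2) + (-1.2)·(-1.2)) / 4 = 6.8/4 = 1.7

S is symmetric (S[j,i] = S[i,j]). Assembling:

S = [[0.5, 0.5],
 [0.5, 1.7]]


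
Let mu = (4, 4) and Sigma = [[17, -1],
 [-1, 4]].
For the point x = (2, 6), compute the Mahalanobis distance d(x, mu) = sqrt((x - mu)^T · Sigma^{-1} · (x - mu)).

Step 1 — centre the observation: (x - mu) = (-2, 2).

Step 2 — invert Sigma. det(Sigma) = 17·4 - (-1)² = 67.
  Sigma^{-1} = (1/det) · [[d, -b], [-b, a]] = [[0.0597, 0.0149],
 [0.0149, 0.2537]].

Step 3 — form the quadratic (x - mu)^T · Sigma^{-1} · (x - mu):
  Sigma^{-1} · (x - mu) = (-0.0896, 0.4776).
  (x - mu)^T · [Sigma^{-1} · (x - mu)] = (-2)·(-0.0896) + (2)·(0.4776) = 1.1343.

Step 4 — take square root: d = √(1.1343) ≈ 1.065.

d(x, mu) = √(1.1343) ≈ 1.065


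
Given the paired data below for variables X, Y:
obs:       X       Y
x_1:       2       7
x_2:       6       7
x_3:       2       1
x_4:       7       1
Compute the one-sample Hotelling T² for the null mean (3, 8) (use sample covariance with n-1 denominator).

Step 1 — sample mean vector:
  mean(X) = (2 + 6 + 2 + 7) / 4 = 17/4 = 4.25
  mean(Y) = (7 + 7 + 1 + 1) / 4 = 16/4 = 4
  x̄ = (4.25, 4),  deviation x̄ - mu_0 = (4.25, 4) - (3, 8) = (1.25, -4).

Step 2 — sample covariance matrix, S[i,j] = (1/(n-1)) · Σ_k (x_{k,i} - mean_i) · (x_{k,j} - mean_j), divisor n-1 = 3:
  S[X,X] = ((-2.25)·(-2.25) + (1.75)·(1.75) + (-2.25)·(-2.25) + (2.75)·(2.75)) / 3 = 20.75/3 = 6.9167
  S[X,Y] = ((-2.25)·(3) + (1.75)·(3) + (-2.25)·(-3) + (2.75)·(-3)) / 3 = -3/3 = -1
  S[Y,Y] = ((3)·(3) + (3)·(3) + (-3)·(-3) + (-3)·(-3)) / 3 = 36/3 = 12
  S = [[6.9167, -1],
 [-1, 12]].

Step 3 — invert S. det(S) = 6.9167·12 - (-1)² = 82.
  S^{-1} = (1/det) · [[d, -b], [-b, a]] = [[0.1463, 0.0122],
 [0.0122, 0.0843]].

Step 4 — quadratic form (x̄ - mu_0)^T · S^{-1} · (x̄ - mu_0):
  S^{-1} · (x̄ - mu_0) = (0.1341, -0.3222),
  (x̄ - mu_0)^T · [...] = (1.25)·(0.1341) + (-4)·(-0.3222) = 1.4563.

Step 5 — scale by n: T² = 4 · 1.4563 = 5.8252.

T² ≈ 5.8252


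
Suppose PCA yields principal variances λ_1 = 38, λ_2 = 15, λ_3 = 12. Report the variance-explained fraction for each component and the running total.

Step 1 — total variance = trace(Sigma) = Σ λ_i = 38 + 15 + 12 = 65.

Step 2 — fraction explained by component i = λ_i / Σ λ:
  PC1: 38/65 = 0.5846
  PC2: 15/65 = 0.2308
  PC3: 12/65 = 0.1846

Step 3 — cumulative fraction after k components = (λ_1 + ... + λ_k) / Σ λ:
  k = 1: 38/65 = 0.5846
  k = 2: (38 + 15)/65 = 53/65 = 0.8154
  k = 3: (38 + 15 + 12)/65 = 65/65 = 1

Summary (fraction, with percent):

explained: PC1 0.5846 (58.46%), PC2 0.2308 (23.08%), PC3 0.1846 (18.46%);  cumulative: 0.5846, 0.8154, 1


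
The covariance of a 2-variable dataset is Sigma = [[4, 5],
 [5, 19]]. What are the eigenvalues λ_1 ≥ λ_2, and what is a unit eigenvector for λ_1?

Step 1 — characteristic polynomial of 2×2 Sigma:
  det(Sigma - λI) = λ² - trace · λ + det = 0.
  trace = 4 + 19 = 23, det = 4·19 - (5)² = 51.
Step 2 — discriminant:
  Δ = trace² - 4·det = 529 - 204 = 325.
Step 3 — eigenvalues:
  λ = (trace ± √Δ)/2 = (23 ± 18.0278)/2,
  λ_1 = 20.5139,  λ_2 = 2.4861.

Step 4 — unit eigenvector for λ_1: solve (Sigma - λ_1 I)v = 0. First row:
  (4 - 20.5139)·v_x + (5)·v_y = 0, i.e. (-16.5139)·v_x + (5)·v_y = 0,
  so v ∝ (b, λ_1 - a) = (5, 16.5139) = u.
  ||u|| = √((5)² + (16.5139)²) = √(297.7082) ≈ 17.2542,
  v_1 = u/||u|| ≈ (0.2898, 0.9571) (||v_1|| = 1).

λ_1 = 20.5139,  λ_2 = 2.4861;  v_1 ≈ (0.2898, 0.9571)


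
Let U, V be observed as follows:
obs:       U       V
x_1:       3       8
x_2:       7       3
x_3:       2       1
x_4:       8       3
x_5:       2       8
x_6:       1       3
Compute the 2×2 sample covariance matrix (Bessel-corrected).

Step 1 — column means:
  mean(U) = (3 + 7 + 2 + 8 + 2 + 1) / 6 = 23/6 = 3.8333
  mean(V) = (8 + 3 + 1 + 3 + 8 + 3) / 6 = 26/6 = 4.3333

Step 2 — sample covariance S[i,j] = (1/(n-1)) · Σ_k (x_{k,i} - mean_i) · (x_{k,j} - mean_j), with n-1 = 5.
  S[U,U] = ((-0.8333)·(-0.8333) + (3.1667)·(3.1667) + (-1.8333)·(-1.8333) + (4.1667)·(4.1667) + (-1.8333)·(-1.8333) + (-2.8333)·(-2.8333)) / 5 = 42.8333/5 = 8.5667
  S[U,V] = ((-0.8333)·(3.6667) + (3.1667)·(-1.3333) + (-1.8333)·(-3.3333) + (4.1667)·(-1.3333) + (-1.8333)·(3.6667) + (-2.8333)·(-1.3333)) / 5 = -9.6667/5 = -1.9333
  S[V,V] = ((3.6667)·(3.6667) + (-1.3333)·(-1.3333) + (-3.3333)·(-3.3333) + (-1.3333)·(-1.3333) + (3.6667)·(3.6667) + (-1.3333)·(-1.3333)) / 5 = 43.3333/5 = 8.6667

S is symmetric (S[j,i] = S[i,j]). Assembling:

S = [[8.5667, -1.9333],
 [-1.9333, 8.6667]]


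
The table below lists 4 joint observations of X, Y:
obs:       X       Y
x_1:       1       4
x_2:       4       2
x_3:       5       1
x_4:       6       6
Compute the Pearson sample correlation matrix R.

Step 1 — column means:
  mean(X) = (1 + 4 + 5 + 6) / 4 = 16/4 = 4
  mean(Y) = (4 + 2 + 1 + 6) / 4 = 13/4 = 3.25

Step 2 — sample variances and covariances s[i,j] = (1/(n-1)) · Σ_k (x_{k,i} - mean_i) · (x_{k,j} - mean_j), with n-1 = 3:
  s[X,X] = ((-3)·(-3) + (0)·(0) + (1)·(1) + (2)·(2)) / 3 = 14/3 = 4.6667
  s[X,Y] = ((-3)·(0.75) + (0)·(-1.25) + (1)·(-2.25) + (2)·(2.75)) / 3 = 1/3 = 0.3333
  s[Y,Y] = ((0.75)·(0.75) + (-1.25)·(-1.25) + (-2.25)·(-2.25) + (2.75)·(2.75)) / 3 = 14.75/3 = 4.9167
  Sample standard deviations s_i = √(s[i,i]):
  s(X) = √(4.6667) = 2.1602
  s(Y) = √(4.9167) = 2.2174

Step 3 — r_{ij} = s_{ij} / (s_i · s_j):
  r[X,X] = 1 (diagonal).
  r[X,Y] = 0.3333 / (2.1602 · 2.2174) = 0.3333 / 4.79 = 0.0696
  r[Y,Y] = 1 (diagonal).

R is symmetric with unit diagonal. Assembling:

R = [[1, 0.0696],
 [0.0696, 1]]


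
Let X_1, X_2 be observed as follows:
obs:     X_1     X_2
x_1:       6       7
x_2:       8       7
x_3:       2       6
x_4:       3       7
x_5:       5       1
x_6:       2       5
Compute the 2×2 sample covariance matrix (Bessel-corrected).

Step 1 — column means:
  mean(X_1) = (6 + 8 + 2 + 3 + 5 + 2) / 6 = 26/6 = 4.3333
  mean(X_2) = (7 + 7 + 6 + 7 + 1 + 5) / 6 = 33/6 = 5.5

Step 2 — sample covariance S[i,j] = (1/(n-1)) · Σ_k (x_{k,i} - mean_i) · (x_{k,j} - mean_j), with n-1 = 5.
  S[X_1,X_1] = ((1.6667)·(1.6667) + (3.6667)·(3.6667) + (-2.3333)·(-2.3333) + (-1.3333)·(-1.3333) + (0.6667)·(0.6667) + (-2.3333)·(-2.3333)) / 5 = 29.3333/5 = 5.8667
  S[X_1,X_2] = ((1.6667)·(1.5) + (3.6667)·(1.5) + (-2.3333)·(0.5) + (-1.3333)·(1.5) + (0.6667)·(-4.5) + (-2.3333)·(-0.5)) / 5 = 3/5 = 0.6
  S[X_2,X_2] = ((1.5)·(1.5) + (1.5)·(1.5) + (0.5)·(0.5) + (1.5)·(1.5) + (-4.5)·(-4.5) + (-0.5)·(-0.5)) / 5 = 27.5/5 = 5.5

S is symmetric (S[j,i] = S[i,j]). Assembling:

S = [[5.8667, 0.6],
 [0.6, 5.5]]


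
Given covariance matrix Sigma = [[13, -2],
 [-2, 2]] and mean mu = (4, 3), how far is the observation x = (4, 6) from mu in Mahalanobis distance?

Step 1 — centre the observation: (x - mu) = (0, 3).

Step 2 — invert Sigma. det(Sigma) = 13·2 - (-2)² = 22.
  Sigma^{-1} = (1/det) · [[d, -b], [-b, a]] = [[0.0909, 0.0909],
 [0.0909, 0.5909]].

Step 3 — form the quadratic (x - mu)^T · Sigma^{-1} · (x - mu):
  Sigma^{-1} · (x - mu) = (0.2727, 1.7727).
  (x - mu)^T · [Sigma^{-1} · (x - mu)] = (0)·(0.2727) + (3)·(1.7727) = 5.3182.

Step 4 — take square root: d = √(5.3182) ≈ 2.3061.

d(x, mu) = √(5.3182) ≈ 2.3061


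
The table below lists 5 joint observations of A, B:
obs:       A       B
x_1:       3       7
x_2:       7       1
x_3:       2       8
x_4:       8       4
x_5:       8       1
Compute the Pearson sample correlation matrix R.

Step 1 — column means:
  mean(A) = (3 + 7 + 2 + 8 + 8) / 5 = 28/5 = 5.6
  mean(B) = (7 + 1 + 8 + 4 + 1) / 5 = 21/5 = 4.2

Step 2 — sample variances and covariances s[i,j] = (1/(n-1)) · Σ_k (x_{k,i} - mean_i) · (x_{k,j} - mean_j), with n-1 = 4:
  s[A,A] = ((-2.6)·(-2.6) + (1.4)·(1.4) + (-3.6)·(-3.6) + (2.4)·(2.4) + (2.4)·(2.4)) / 4 = 33.2/4 = 8.3
  s[A,B] = ((-2.6)·(2.8) + (1.4)·(-3.2) + (-3.6)·(3.8) + (2.4)·(-0.2) + (2.4)·(-3.2)) / 4 = -33.6/4 = -8.4
  s[B,B] = ((2.8)·(2.8) + (-3.2)·(-3.2) + (3.8)·(3.8) + (-0.2)·(-0.2) + (-3.2)·(-3.2)) / 4 = 42.8/4 = 10.7
  Sample standard deviations s_i = √(s[i,i]):
  s(A) = √(8.3) = 2.881
  s(B) = √(10.7) = 3.2711

Step 3 — r_{ij} = s_{ij} / (s_i · s_j):
  r[A,A] = 1 (diagonal).
  r[A,B] = -8.4 / (2.881 · 3.2711) = -8.4 / 9.4239 = -0.8914
  r[B,B] = 1 (diagonal).

R is symmetric with unit diagonal. Assembling:

R = [[1, -0.8914],
 [-0.8914, 1]]


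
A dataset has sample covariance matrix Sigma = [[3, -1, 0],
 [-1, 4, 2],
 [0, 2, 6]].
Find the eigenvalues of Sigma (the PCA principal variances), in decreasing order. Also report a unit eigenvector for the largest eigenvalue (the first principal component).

Step 1 — characteristic polynomial p(λ) = det(λI - Sigma) = λ³ - tr·λ² + c_1·λ - det, where tr = trace, c_1 = sum of the principal 2×2 minors, det = det(Sigma):
  tr = 3 + 4 + 6 = 13,
  c_1 = (3·4 - (-1)²) + (3·6 - (0)²) + (4·6 - (2)²) = 11 + 18 + 20 = 49,
  det = 3·(4·6 - (2)²) - (-1)·((-1)·6 - (2)·(0)) + (0)·((-1)·(2) - 4·(0)) = 3·(20) - (-1)·(-6) + (0)·(-2) = 54.
  So p(λ) = λ³ - 13λ² + 49λ - 54.
Step 2 — look for an integer root (rational root theorem: any rational root is an integer divisor of 54). Testing λ = 2:
  p(2) = 8 - 52 + 98 - 54 = 0  ✓
  Dividing out (λ - 2): p(λ) = (λ - 2)(λ² - 11λ + 27).
Step 3 — remaining eigenvalues from the quadratic λ² - 11λ + 27 = 0:
  Δ = 11² - 4·27 = 121 - 108 = 13,  λ = (11 ± √13)/2 = (11 ± 3.6056)/2 ≈ 7.3028 or 3.6972.
  Sorted: λ_1 = 7.3028,  λ_2 = 3.6972,  λ_3 = 2  (check: sum = 13 = tr ✓).

Step 4 — unit eigenvector for λ_1 ≈ 7.3028: v spans the null space of (Sigma - λ_1 I), whose rows are
  r_1 = (-4.3028, -1, 0),  r_2 = (-1, -3.3028, 2),  r_3 = (0, 2, -1.3028).
  v is orthogonal to every row, so take v ∝ r_1 × r_2 = ((-1)·(2) - (0)·(-3.3028), (0)·(-1) - (-4.3028)·(2), (-4.3028)·(-3.3028) - (-1)·(-1)) ≈ (-2, 8.6056, 13.2111).
  Rescale (multiply by -1 so the first nonzero entry is positive): u = (2, -8.6056, -13.2111).
  ||u|| = √((2)² + (-8.6056)² + (-13.2111)²) = √(252.5887) ≈ 15.893,  v_1 = u/||u|| ≈ (0.1258, -0.5415, -0.8313) (||v_1|| = 1).

λ_1 = 7.3028,  λ_2 = 3.6972,  λ_3 = 2;  v_1 ≈ (0.1258, -0.5415, -0.8313)


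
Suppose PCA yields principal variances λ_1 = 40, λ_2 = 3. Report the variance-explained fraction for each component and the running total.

Step 1 — total variance = trace(Sigma) = Σ λ_i = 40 + 3 = 43.

Step 2 — fraction explained by component i = λ_i / Σ λ:
  PC1: 40/43 = 0.9302
  PC2: 3/43 = 0.0698

Step 3 — cumulative fraction after k components = (λ_1 + ... + λ_k) / Σ λ:
  k = 1: 40/43 = 0.9302
  k = 2: (40 + 3)/43 = 43/43 = 1

Summary (fraction, with percent):

explained: PC1 0.9302 (93.02%), PC2 0.0698 (6.98%);  cumulative: 0.9302, 1


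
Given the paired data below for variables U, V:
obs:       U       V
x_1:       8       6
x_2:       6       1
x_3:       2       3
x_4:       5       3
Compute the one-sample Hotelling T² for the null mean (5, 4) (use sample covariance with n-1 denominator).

Step 1 — sample mean vector:
  mean(U) = (8 + 6 + 2 + 5) / 4 = 21/4 = 5.25
  mean(V) = (6 + 1 + 3 + 3) / 4 = 13/4 = 3.25
  x̄ = (5.25, 3.25),  deviation x̄ - mu_0 = (5.25, 3.25) - (5, 4) = (0.25, -0.75).

Step 2 — sample covariance matrix, S[i,j] = (1/(n-1)) · Σ_k (x_{k,i} - mean_i) · (x_{k,j} - mean_j), divisor n-1 = 3:
  S[U,U] = ((2.75)·(2.75) + (0.75)·(0.75) + (-3.25)·(-3.25) + (-0.25)·(-0.25)) / 3 = 18.75/3 = 6.25
  S[U,V] = ((2.75)·(2.75) + (0.75)·(-2.25) + (-3.25)·(-0.25) + (-0.25)·(-0.25)) / 3 = 6.75/3 = 2.25
  S[V,V] = ((2.75)·(2.75) + (-2.25)·(-2.25) + (-0.25)·(-0.25) + (-0.25)·(-0.25)) / 3 = 12.75/3 = 4.25
  S = [[6.25, 2.25],
 [2.25, 4.25]].

Step 3 — invert S. det(S) = 6.25·4.25 - (2.25)² = 21.5.
  S^{-1} = (1/det) · [[d, -b], [-b, a]] = [[0.1977, -0.1047],
 [-0.1047, 0.2907]].

Step 4 — quadratic form (x̄ - mu_0)^T · S^{-1} · (x̄ - mu_0):
  S^{-1} · (x̄ - mu_0) = (0.1279, -0.2442),
  (x̄ - mu_0)^T · [...] = (0.25)·(0.1279) + (-0.75)·(-0.2442) = 0.2151.

Step 5 — scale by n: T² = 4 · 0.2151 = 0.8605.

T² ≈ 0.8605


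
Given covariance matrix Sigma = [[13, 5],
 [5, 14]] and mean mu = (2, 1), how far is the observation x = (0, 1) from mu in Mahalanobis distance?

Step 1 — centre the observation: (x - mu) = (-2, 0).

Step 2 — invert Sigma. det(Sigma) = 13·14 - (5)² = 157.
  Sigma^{-1} = (1/det) · [[d, -b], [-b, a]] = [[0.0892, -0.0318],
 [-0.0318, 0.0828]].

Step 3 — form the quadratic (x - mu)^T · Sigma^{-1} · (x - mu):
  Sigma^{-1} · (x - mu) = (-0.1783, 0.0637).
  (x - mu)^T · [Sigma^{-1} · (x - mu)] = (-2)·(-0.1783) + (0)·(0.0637) = 0.3567.

Step 4 — take square root: d = √(0.3567) ≈ 0.5972.

d(x, mu) = √(0.3567) ≈ 0.5972


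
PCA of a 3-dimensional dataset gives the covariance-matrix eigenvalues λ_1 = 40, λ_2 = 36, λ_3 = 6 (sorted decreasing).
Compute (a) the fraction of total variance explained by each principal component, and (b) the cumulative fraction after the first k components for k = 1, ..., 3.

Step 1 — total variance = trace(Sigma) = Σ λ_i = 40 + 36 + 6 = 82.

Step 2 — fraction explained by component i = λ_i / Σ λ:
  PC1: 40/82 = 0.4878
  PC2: 36/82 = 0.439
  PC3: 6/82 = 0.0732

Step 3 — cumulative fraction after k components = (λ_1 + ... + λ_k) / Σ λ:
  k = 1: 40/82 = 0.4878
  k = 2: (40 + 36)/82 = 76/82 = 0.9268
  k = 3: (40 + 36 + 6)/82 = 82/82 = 1

Summary (fraction, with percent):

explained: PC1 0.4878 (48.78%), PC2 0.439 (43.9%), PC3 0.0732 (7.32%);  cumulative: 0.4878, 0.9268, 1


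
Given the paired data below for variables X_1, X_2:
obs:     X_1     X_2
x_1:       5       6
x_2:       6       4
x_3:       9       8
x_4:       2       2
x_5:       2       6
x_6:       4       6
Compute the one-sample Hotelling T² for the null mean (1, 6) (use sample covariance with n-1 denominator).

Step 1 — sample mean vector:
  mean(X_1) = (5 + 6 + 9 + 2 + 2 + 4) / 6 = 28/6 = 4.6667
  mean(X_2) = (6 + 4 + 8 + 2 + 6 + 6) / 6 = 32/6 = 5.3333
  x̄ = (4.6667, 5.3333),  deviation x̄ - mu_0 = (4.6667, 5.3333) - (1, 6) = (3.6667, -0.6667).

Step 2 — sample covariance matrix, S[i,j] = (1/(n-1)) · Σ_k (x_{k,i} - mean_i) · (x_{k,j} - mean_j), divisor n-1 = 5:
  S[X_1,X_1] = ((0.3333)·(0.3333) + (1.3333)·(1.3333) + (4.3333)·(4.3333) + (-2.6667)·(-2.6667) + (-2.6667)·(-2.6667) + (-0.6667)·(-0.6667)) / 5 = 35.3333/5 = 7.0667
  S[X_1,X_2] = ((0.3333)·(0.6667) + (1.3333)·(-1.3333) + (4.3333)·(2.6667) + (-2.6667)·(-3.3333) + (-2.6667)·(0.6667) + (-0.6667)·(0.6667)) / 5 = 16.6667/5 = 3.3333
  S[X_2,X_2] = ((0.6667)·(0.6667) + (-1.3333)·(-1.3333) + (2.6667)·(2.6667) + (-3.3333)·(-3.3333) + (0.6667)·(0.6667) + (0.6667)·(0.6667)) / 5 = 21.3333/5 = 4.2667
  S = [[7.0667, 3.3333],
 [3.3333, 4.2667]].

Step 3 — invert S. det(S) = 7.0667·4.2667 - (3.3333)² = 19.04.
  S^{-1} = (1/det) · [[d, -b], [-b, a]] = [[0.2241, -0.1751],
 [-0.1751, 0.3711]].

Step 4 — quadratic form (x̄ - mu_0)^T · S^{-1} · (x̄ - mu_0):
  S^{-1} · (x̄ - mu_0) = (0.9384, -0.8894),
  (x̄ - mu_0)^T · [...] = (3.6667)·(0.9384) + (-0.6667)·(-0.8894) = 4.0336.

Step 5 — scale by n: T² = 6 · 4.0336 = 24.2017.

T² ≈ 24.2017


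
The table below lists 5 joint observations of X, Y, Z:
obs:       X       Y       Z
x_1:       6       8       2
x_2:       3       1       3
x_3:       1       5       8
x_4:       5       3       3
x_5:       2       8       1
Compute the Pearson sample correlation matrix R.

Step 1 — column means:
  mean(X) = (6 + 3 + 1 + 5 + 2) / 5 = 17/5 = 3.4
  mean(Y) = (8 + 1 + 5 + 3 + 8) / 5 = 25/5 = 5
  mean(Z) = (2 + 3 + 8 + 3 + 1) / 5 = 17/5 = 3.4

Step 2 — sample variances and covariances s[i,j] = (1/(n-1)) · Σ_k (x_{k,i} - mean_i) · (x_{k,j} - mean_j), with n-1 = 4:
  s[X,X] = ((2.6)·(2.6) + (-0.4)·(-0.4) + (-2.4)·(-2.4) + (1.6)·(1.6) + (-1.4)·(-1.4)) / 4 = 17.2/4 = 4.3
  s[X,Y] = ((2.6)·(3) + (-0.4)·(-4) + (-2.4)·(0) + (1.6)·(-2) + (-1.4)·(3)) / 4 = 2/4 = 0.5
  s[X,Z] = ((2.6)·(-1.4) + (-0.4)·(-0.4) + (-2.4)·(4.6) + (1.6)·(-0.4) + (-1.4)·(-2.4)) / 4 = -11.8/4 = -2.95
  s[Y,Y] = ((3)·(3) + (-4)·(-4) + (0)·(0) + (-2)·(-2) + (3)·(3)) / 4 = 38/4 = 9.5
  s[Y,Z] = ((3)·(-1.4) + (-4)·(-0.4) + (0)·(4.6) + (-2)·(-0.4) + (3)·(-2.4)) / 4 = -9/4 = -2.25
  s[Z,Z] = ((-1.4)·(-1.4) + (-0.4)·(-0.4) + (4.6)·(4.6) + (-0.4)·(-0.4) + (-2.4)·(-2.4)) / 4 = 29.2/4 = 7.3
  Sample standard deviations s_i = √(s[i,i]):
  s(X) = √(4.3) = 2.0736
  s(Y) = √(9.5) = 3.0822
  s(Z) = √(7.3) = 2.7019

Step 3 — r_{ij} = s_{ij} / (s_i · s_j):
  r[X,X] = 1 (diagonal).
  r[X,Y] = 0.5 / (2.0736 · 3.0822) = 0.5 / 6.3914 = 0.0782
  r[X,Z] = -2.95 / (2.0736 · 2.7019) = -2.95 / 5.6027 = -0.5265
  r[Y,Y] = 1 (diagonal).
  r[Y,Z] = -2.25 / (3.0822 · 2.7019) = -2.25 / 8.3277 = -0.2702
  r[Z,Z] = 1 (diagonal).

R is symmetric with unit diagonal. Assembling:

R = [[1, 0.0782, -0.5265],
 [0.0782, 1, -0.2702],
 [-0.5265, -0.2702, 1]]


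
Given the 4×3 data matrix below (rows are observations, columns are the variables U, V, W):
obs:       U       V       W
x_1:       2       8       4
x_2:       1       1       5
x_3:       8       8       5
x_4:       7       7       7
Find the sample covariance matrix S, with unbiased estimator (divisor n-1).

Step 1 — column means:
  mean(U) = (2 + 1 + 8 + 7) / 4 = 18/4 = 4.5
  mean(V) = (8 + 1 + 8 + 7) / 4 = 24/4 = 6
  mean(W) = (4 + 5 + 5 + 7) / 4 = 21/4 = 5.25

Step 2 — sample covariance S[i,j] = (1/(n-1)) · Σ_k (x_{k,i} - mean_i) · (x_{k,j} - mean_j), with n-1 = 3.
  S[U,U] = ((-2.5)·(-2.5) + (-3.5)·(-3.5) + (3.5)·(3.5) + (2.5)·(2.5)) / 3 = 37/3 = 12.3333
  S[U,V] = ((-2.5)·(2) + (-3.5)·(-5) + (3.5)·(2) + (2.5)·(1)) / 3 = 22/3 = 7.3333
  S[U,W] = ((-2.5)·(-1.25) + (-3.5)·(-0.25) + (3.5)·(-0.25) + (2.5)·(1.75)) / 3 = 7.5/3 = 2.5
  S[V,V] = ((2)·(2) + (-5)·(-5) + (2)·(2) + (1)·(1)) / 3 = 34/3 = 11.3333
  S[V,W] = ((2)·(-1.25) + (-5)·(-0.25) + (2)·(-0.25) + (1)·(1.75)) / 3 = 0/3 = 0
  S[W,W] = ((-1.25)·(-1.25) + (-0.25)·(-0.25) + (-0.25)·(-0.25) + (1.75)·(1.75)) / 3 = 4.75/3 = 1.5833

S is symmetric (S[j,i] = S[i,j]). Assembling:

S = [[12.3333, 7.3333, 2.5],
 [7.3333, 11.3333, 0],
 [2.5, 0, 1.5833]]


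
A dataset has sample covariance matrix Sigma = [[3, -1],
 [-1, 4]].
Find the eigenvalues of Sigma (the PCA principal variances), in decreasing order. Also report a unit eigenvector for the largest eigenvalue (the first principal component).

Step 1 — characteristic polynomial of 2×2 Sigma:
  det(Sigma - λI) = λ² - trace · λ + det = 0.
  trace = 3 + 4 = 7, det = 3·4 - (-1)² = 11.
Step 2 — discriminant:
  Δ = trace² - 4·det = 49 - 44 = 5.
Step 3 — eigenvalues:
  λ = (trace ± √Δ)/2 = (7 ± 2.2361)/2,
  λ_1 = 4.618,  λ_2 = 2.382.

Step 4 — unit eigenvector for λ_1: solve (Sigma - λ_1 I)v = 0. First row:
  (3 - 4.618)·v_x + (-1)·v_y = 0, i.e. (-1.618)·v_x + (-1)·v_y = 0,
  so v ∝ (b, λ_1 - a) = (-1, 1.618); multiply by -1 so the first entry is positive: u = (1, -1.618).
  ||u|| = √((1)² + (-1.618)²) = √(3.618) ≈ 1.9021,
  v_1 = u/||u|| ≈ (0.5257, -0.8507) (||v_1|| = 1).

λ_1 = 4.618,  λ_2 = 2.382;  v_1 ≈ (0.5257, -0.8507)


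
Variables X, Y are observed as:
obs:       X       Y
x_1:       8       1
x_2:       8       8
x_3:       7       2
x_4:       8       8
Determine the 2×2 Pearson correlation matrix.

Step 1 — column means:
  mean(X) = (8 + 8 + 7 + 8) / 4 = 31/4 = 7.75
  mean(Y) = (1 + 8 + 2 + 8) / 4 = 19/4 = 4.75

Step 2 — sample variances and covariances s[i,j] = (1/(n-1)) · Σ_k (x_{k,i} - mean_i) · (x_{k,j} - mean_j), with n-1 = 3:
  s[X,X] = ((0.25)·(0.25) + (0.25)·(0.25) + (-0.75)·(-0.75) + (0.25)·(0.25)) / 3 = 0.75/3 = 0.25
  s[X,Y] = ((0.25)·(-3.75) + (0.25)·(3.25) + (-0.75)·(-2.75) + (0.25)·(3.25)) / 3 = 2.75/3 = 0.9167
  s[Y,Y] = ((-3.75)·(-3.75) + (3.25)·(3.25) + (-2.75)·(-2.75) + (3.25)·(3.25)) / 3 = 42.75/3 = 14.25
  Sample standard deviations s_i = √(s[i,i]):
  s(X) = √(0.25) = 0.5
  s(Y) = √(14.25) = 3.7749

Step 3 — r_{ij} = s_{ij} / (s_i · s_j):
  r[X,X] = 1 (diagonal).
  r[X,Y] = 0.9167 / (0.5 · 3.7749) = 0.9167 / 1.8875 = 0.4857
  r[Y,Y] = 1 (diagonal).

R is symmetric with unit diagonal. Assembling:

R = [[1, 0.4857],
 [0.4857, 1]]


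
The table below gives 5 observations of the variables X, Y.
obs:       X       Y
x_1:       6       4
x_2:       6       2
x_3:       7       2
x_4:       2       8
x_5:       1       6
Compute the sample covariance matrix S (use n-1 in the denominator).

Step 1 — column means:
  mean(X) = (6 + 6 + 7 + 2 + 1) / 5 = 22/5 = 4.4
  mean(Y) = (4 + 2 + 2 + 8 + 6) / 5 = 22/5 = 4.4

Step 2 — sample covariance S[i,j] = (1/(n-1)) · Σ_k (x_{k,i} - mean_i) · (x_{k,j} - mean_j), with n-1 = 4.
  S[X,X] = ((1.6)·(1.6) + (1.6)·(1.6) + (2.6)·(2.6) + (-2.4)·(-2.4) + (-3.4)·(-3.4)) / 4 = 29.2/4 = 7.3
  S[X,Y] = ((1.6)·(-0.4) + (1.6)·(-2.4) + (2.6)·(-2.4) + (-2.4)·(3.6) + (-3.4)·(1.6)) / 4 = -24.8/4 = -6.2
  S[Y,Y] = ((-0.4)·(-0.4) + (-2.4)·(-2.4) + (-2.4)·(-2.4) + (3.6)·(3.6) + (1.6)·(1.6)) / 4 = 27.2/4 = 6.8

S is symmetric (S[j,i] = S[i,j]). Assembling:

S = [[7.3, -6.2],
 [-6.2, 6.8]]


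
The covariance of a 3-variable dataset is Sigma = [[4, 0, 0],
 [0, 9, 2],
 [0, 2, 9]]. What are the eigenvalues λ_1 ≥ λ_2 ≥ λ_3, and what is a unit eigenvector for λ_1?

Step 1 — characteristic polynomial p(λ) = det(λI - Sigma) = λ³ - tr·λ² + c_1·λ - det, where tr = trace, c_1 = sum of the principal 2×2 minors, det = det(Sigma):
  tr = 4 + 9 + 9 = 22,
  c_1 = (4·9 - (0)²) + (4·9 - (0)²) + (9·9 - (2)²) = 36 + 36 + 77 = 149,
  det = 4·(9·9 - (2)²) - (0)·((0)·9 - (2)·(0)) + (0)·((0)·(2) - 9·(0)) = 4·(77) - (0)·(0) + (0)·(0) = 308.
  So p(λ) = λ³ - 22λ² + 149λ - 308.
Step 2 — look for an integer root (rational root theorem: any rational root is an integer divisor of 308). Testing λ = 4:
  p(4) = 64 - 352 + 596 - 308 = 0  ✓
  Dividing out (λ - 4): p(λ) = (λ - 4)(λ² - 18λ + 77).
Step 3 — remaining eigenvalues from the quadratic λ² - 18λ + 77 = 0:
  Δ = 18² - 4·77 = 324 - 308 = 16,  λ = (18 ± √16)/2 = (18 ± 4)/2 = 11 or 7.
  Sorted: λ_1 = 11,  λ_2 = 7,  λ_3 = 4  (check: sum = 22 = tr ✓).

Step 4 — unit eigenvector for λ_1 = 11: v spans the null space of (Sigma - λ_1 I), whose rows are
  r_1 = (-7, 0, 0),  r_2 = (0, -2, 2),  r_3 = (0, 2, -2).
  v is orthogonal to every row, so take v ∝ r_1 × r_2 = ((0)·(2) - (0)·(-2), (0)·(0) - (-7)·(2), (-7)·(-2) - (0)·(0)) = (0, 14, 14).
  Rescale (divide by 14): u = (0, 1, 1).
  ||u|| = √((0)² + (1)² + (1)²) = √(2) ≈ 1.4142,  v_1 = u/||u|| ≈ (0, 0.7071, 0.7071) (||v_1|| = 1).

λ_1 = 11,  λ_2 = 7,  λ_3 = 4;  v_1 ≈ (0, 0.7071, 0.7071)


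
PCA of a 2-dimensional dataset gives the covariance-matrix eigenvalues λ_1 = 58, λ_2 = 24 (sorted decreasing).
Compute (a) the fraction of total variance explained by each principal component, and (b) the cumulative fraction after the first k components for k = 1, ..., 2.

Step 1 — total variance = trace(Sigma) = Σ λ_i = 58 + 24 = 82.

Step 2 — fraction explained by component i = λ_i / Σ λ:
  PC1: 58/82 = 0.7073
  PC2: 24/82 = 0.2927

Step 3 — cumulative fraction after k components = (λ_1 + ... + λ_k) / Σ λ:
  k = 1: 58/82 = 0.7073
  k = 2: (58 + 24)/82 = 82/82 = 1

Summary (fraction, with percent):

explained: PC1 0.7073 (70.73%), PC2 0.2927 (29.27%);  cumulative: 0.7073, 1


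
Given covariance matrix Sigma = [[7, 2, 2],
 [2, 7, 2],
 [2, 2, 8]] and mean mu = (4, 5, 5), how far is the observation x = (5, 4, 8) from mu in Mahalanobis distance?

Step 1 — centre the observation: (x - mu) = (1, -1, 3).

Step 2 — invert Sigma (cofactor / det for 3×3, or solve directly):
  Sigma^{-1} = [[0.1625, -0.0375, -0.0312],
 [-0.0375, 0.1625, -0.0312],
 [-0.0312, -0.0312, 0.1406]].

Step 3 — form the quadratic (x - mu)^T · Sigma^{-1} · (x - mu):
  Sigma^{-1} · (x - mu) = (0.1062, -0.2938, 0.4219).
  (x - mu)^T · [Sigma^{-1} · (x - mu)] = (1)·(0.1062) + (-1)·(-0.2938) + (3)·(0.4219) = 1.6656.

Step 4 — take square root: d = √(1.6656) ≈ 1.2906.

d(x, mu) = √(1.6656) ≈ 1.2906


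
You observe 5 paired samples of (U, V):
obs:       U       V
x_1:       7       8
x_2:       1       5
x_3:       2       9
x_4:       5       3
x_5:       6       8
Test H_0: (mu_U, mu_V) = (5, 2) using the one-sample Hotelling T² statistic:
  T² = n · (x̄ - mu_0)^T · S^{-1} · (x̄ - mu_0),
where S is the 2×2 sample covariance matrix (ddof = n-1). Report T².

Step 1 — sample mean vector:
  mean(U) = (7 + 1 + 2 + 5 + 6) / 5 = 21/5 = 4.2
  mean(V) = (8 + 5 + 9 + 3 + 8) / 5 = 33/5 = 6.6
  x̄ = (4.2, 6.6),  deviation x̄ - mu_0 = (4.2, 6.6) - (5, 2) = (-0.8, 4.6).

Step 2 — sample covariance matrix, S[i,j] = (1/(n-1)) · Σ_k (x_{k,i} - mean_i) · (x_{k,j} - mean_j), divisor n-1 = 4:
  S[U,U] = ((2.8)·(2.8) + (-3.2)·(-3.2) + (-2.2)·(-2.2) + (0.8)·(0.8) + (1.8)·(1.8)) / 4 = 26.8/4 = 6.7
  S[U,V] = ((2.8)·(1.4) + (-3.2)·(-1.6) + (-2.2)·(2.4) + (0.8)·(-3.6) + (1.8)·(1.4)) / 4 = 3.4/4 = 0.85
  S[V,V] = ((1.4)·(1.4) + (-1.6)·(-1.6) + (2.4)·(2.4) + (-3.6)·(-3.6) + (1.4)·(1.4)) / 4 = 25.2/4 = 6.3
  S = [[6.7, 0.85],
 [0.85, 6.3]].

Step 3 — invert S. det(S) = 6.7·6.3 - (0.85)² = 41.4875.
  S^{-1} = (1/det) · [[d, -b], [-b, a]] = [[0.1519, -0.0205],
 [-0.0205, 0.1615]].

Step 4 — quadratic form (x̄ - mu_0)^T · S^{-1} · (x̄ - mu_0):
  S^{-1} · (x̄ - mu_0) = (-0.2157, 0.7593),
  (x̄ - mu_0)^T · [...] = (-0.8)·(-0.2157) + (4.6)·(0.7593) = 3.6652.

Step 5 — scale by n: T² = 5 · 3.6652 = 18.326.

T² ≈ 18.326


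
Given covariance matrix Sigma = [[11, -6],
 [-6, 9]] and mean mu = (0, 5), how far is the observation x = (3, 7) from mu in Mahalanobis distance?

Step 1 — centre the observation: (x - mu) = (3, 2).

Step 2 — invert Sigma. det(Sigma) = 11·9 - (-6)² = 63.
  Sigma^{-1} = (1/det) · [[d, -b], [-b, a]] = [[0.1429, 0.0952],
 [0.0952, 0.1746]].

Step 3 — form the quadratic (x - mu)^T · Sigma^{-1} · (x - mu):
  Sigma^{-1} · (x - mu) = (0.619, 0.6349).
  (x - mu)^T · [Sigma^{-1} · (x - mu)] = (3)·(0.619) + (2)·(0.6349) = 3.127.

Step 4 — take square root: d = √(3.127) ≈ 1.7683.

d(x, mu) = √(3.127) ≈ 1.7683


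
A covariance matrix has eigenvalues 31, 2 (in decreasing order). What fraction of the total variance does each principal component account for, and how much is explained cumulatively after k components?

Step 1 — total variance = trace(Sigma) = Σ λ_i = 31 + 2 = 33.

Step 2 — fraction explained by component i = λ_i / Σ λ:
  PC1: 31/33 = 0.9394
  PC2: 2/33 = 0.0606

Step 3 — cumulative fraction after k components = (λ_1 + ... + λ_k) / Σ λ:
  k = 1: 31/33 = 0.9394
  k = 2: (31 + 2)/33 = 33/33 = 1

Summary (fraction, with percent):

explained: PC1 0.9394 (93.94%), PC2 0.0606 (6.06%);  cumulative: 0.9394, 1


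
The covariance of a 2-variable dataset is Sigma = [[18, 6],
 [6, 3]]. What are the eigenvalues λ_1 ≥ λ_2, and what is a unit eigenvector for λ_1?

Step 1 — characteristic polynomial of 2×2 Sigma:
  det(Sigma - λI) = λ² - trace · λ + det = 0.
  trace = 18 + 3 = 21, det = 18·3 - (6)² = 18.
Step 2 — discriminant:
  Δ = trace² - 4·det = 441 - 72 = 369.
Step 3 — eigenvalues:
  λ = (trace ± √Δ)/2 = (21 ± 19.2094)/2,
  λ_1 = 20.1047,  λ_2 = 0.8953.

Step 4 — unit eigenvector for λ_1: solve (Sigma - λ_1 I)v = 0. First row:
  (18 - 20.1047)·v_x + (6)·v_y = 0, i.e. (-2.1047)·v_x + (6)·v_y = 0,
  so v ∝ (b, λ_1 - a) = (6, 2.1047) = u.
  ||u|| = √((6)² + (2.1047)²) = √(40.4297) ≈ 6.3584,
  v_1 = u/||u|| ≈ (0.9436, 0.331) (||v_1|| = 1).

λ_1 = 20.1047,  λ_2 = 0.8953;  v_1 ≈ (0.9436, 0.331)


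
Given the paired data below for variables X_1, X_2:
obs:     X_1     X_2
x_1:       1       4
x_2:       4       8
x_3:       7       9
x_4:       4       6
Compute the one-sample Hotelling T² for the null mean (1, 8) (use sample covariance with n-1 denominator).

Step 1 — sample mean vector:
  mean(X_1) = (1 + 4 + 7 + 4) / 4 = 16/4 = 4
  mean(X_2) = (4 + 8 + 9 + 6) / 4 = 27/4 = 6.75
  x̄ = (4, 6.75),  deviation x̄ - mu_0 = (4, 6.75) - (1, 8) = (3, -1.25).

Step 2 — sample covariance matrix, S[i,j] = (1/(n-1)) · Σ_k (x_{k,i} - mean_i) · (x_{k,j} - mean_j), divisor n-1 = 3:
  S[X_1,X_1] = ((-3)·(-3) + (0)·(0) + (3)·(3) + (0)·(0)) / 3 = 18/3 = 6
  S[X_1,X_2] = ((-3)·(-2.75) + (0)·(1.25) + (3)·(2.25) + (0)·(-0.75)) / 3 = 15/3 = 5
  S[X_2,X_2] = ((-2.75)·(-2.75) + (1.25)·(1.25) + (2.25)·(2.25) + (-0.75)·(-0.75)) / 3 = 14.75/3 = 4.9167
  S = [[6, 5],
 [5, 4.9167]].

Step 3 — invert S. det(S) = 6·4.9167 - (5)² = 4.5.
  S^{-1} = (1/det) · [[d, -b], [-b, a]] = [[1.0926, -1.1111],
 [-1.1111, 1.3333]].

Step 4 — quadratic form (x̄ - mu_0)^T · S^{-1} · (x̄ - mu_0):
  S^{-1} · (x̄ - mu_0) = (4.6667, -5),
  (x̄ - mu_0)^T · [...] = (3)·(4.6667) + (-1.25)·(-5) = 20.25.

Step 5 — scale by n: T² = 4 · 20.25 = 81.

T² ≈ 81


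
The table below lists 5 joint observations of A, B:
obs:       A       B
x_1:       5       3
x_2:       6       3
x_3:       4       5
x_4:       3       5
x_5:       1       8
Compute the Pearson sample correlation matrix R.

Step 1 — column means:
  mean(A) = (5 + 6 + 4 + 3 + 1) / 5 = 19/5 = 3.8
  mean(B) = (3 + 3 + 5 + 5 + 8) / 5 = 24/5 = 4.8

Step 2 — sample variances and covariances s[i,j] = (1/(n-1)) · Σ_k (x_{k,i} - mean_i) · (x_{k,j} - mean_j), with n-1 = 4:
  s[A,A] = ((1.2)·(1.2) + (2.2)·(2.2) + (0.2)·(0.2) + (-0.8)·(-0.8) + (-2.8)·(-2.8)) / 4 = 14.8/4 = 3.7
  s[A,B] = ((1.2)·(-1.8) + (2.2)·(-1.8) + (0.2)·(0.2) + (-0.8)·(0.2) + (-2.8)·(3.2)) / 4 = -15.2/4 = -3.8
  s[B,B] = ((-1.8)·(-1.8) + (-1.8)·(-1.8) + (0.2)·(0.2) + (0.2)·(0.2) + (3.2)·(3.2)) / 4 = 16.8/4 = 4.2
  Sample standard deviations s_i = √(s[i,i]):
  s(A) = √(3.7) = 1.9235
  s(B) = √(4.2) = 2.0494

Step 3 — r_{ij} = s_{ij} / (s_i · s_j):
  r[A,A] = 1 (diagonal).
  r[A,B] = -3.8 / (1.9235 · 2.0494) = -3.8 / 3.9421 = -0.964
  r[B,B] = 1 (diagonal).

R is symmetric with unit diagonal. Assembling:

R = [[1, -0.964],
 [-0.964, 1]]


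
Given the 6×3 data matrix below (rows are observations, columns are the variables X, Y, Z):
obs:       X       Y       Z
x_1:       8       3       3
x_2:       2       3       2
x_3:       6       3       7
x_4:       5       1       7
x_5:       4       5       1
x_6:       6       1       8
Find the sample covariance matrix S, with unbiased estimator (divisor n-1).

Step 1 — column means:
  mean(X) = (8 + 2 + 6 + 5 + 4 + 6) / 6 = 31/6 = 5.1667
  mean(Y) = (3 + 3 + 3 + 1 + 5 + 1) / 6 = 16/6 = 2.6667
  mean(Z) = (3 + 2 + 7 + 7 + 1 + 8) / 6 = 28/6 = 4.6667

Step 2 — sample covariance S[i,j] = (1/(n-1)) · Σ_k (x_{k,i} - mean_i) · (x_{k,j} - mean_j), with n-1 = 5.
  S[X,X] = ((2.8333)·(2.8333) + (-3.1667)·(-3.1667) + (0.8333)·(0.8333) + (-0.1667)·(-0.1667) + (-1.1667)·(-1.1667) + (0.8333)·(0.8333)) / 5 = 20.8333/5 = 4.1667
  S[X,Y] = ((2.8333)·(0.3333) + (-3.1667)·(0.3333) + (0.8333)·(0.3333) + (-0.1667)·(-1.6667) + (-1.1667)·(2.3333) + (0.8333)·(-1.6667)) / 5 = -3.6667/5 = -0.7333
  S[X,Z] = ((2.8333)·(-1.6667) + (-3.1667)·(-2.6667) + (0.8333)·(2.3333) + (-0.1667)·(2.3333) + (-1.1667)·(-3.6667) + (0.8333)·(3.3333)) / 5 = 12.3333/5 = 2.4667
  S[Y,Y] = ((0.3333)·(0.3333) + (0.3333)·(0.3333) + (0.3333)·(0.3333) + (-1.6667)·(-1.6667) + (2.3333)·(2.3333) + (-1.6667)·(-1.6667)) / 5 = 11.3333/5 = 2.2667
  S[Y,Z] = ((0.3333)·(-1.6667) + (0.3333)·(-2.6667) + (0.3333)·(2.3333) + (-1.6667)·(2.3333) + (2.3333)·(-3.6667) + (-1.6667)·(3.3333)) / 5 = -18.6667/5 = -3.7333
  S[Z,Z] = ((-1.6667)·(-1.6667) + (-2.6667)·(-2.6667) + (2.3333)·(2.3333) + (2.3333)·(2.3333) + (-3.6667)·(-3.6667) + (3.3333)·(3.3333)) / 5 = 45.3333/5 = 9.0667

S is symmetric (S[j,i] = S[i,j]). Assembling:

S = [[4.1667, -0.7333, 2.4667],
 [-0.7333, 2.2667, -3.7333],
 [2.4667, -3.7333, 9.0667]]


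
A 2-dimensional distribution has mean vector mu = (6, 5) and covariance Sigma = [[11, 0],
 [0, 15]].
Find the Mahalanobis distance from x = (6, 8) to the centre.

Step 1 — centre the observation: (x - mu) = (0, 3).

Step 2 — invert Sigma. det(Sigma) = 11·15 - (0)² = 165.
  Sigma^{-1} = (1/det) · [[d, -b], [-b, a]] = [[0.0909, 0],
 [0, 0.0667]].

Step 3 — form the quadratic (x - mu)^T · Sigma^{-1} · (x - mu):
  Sigma^{-1} · (x - mu) = (0, 0.2).
  (x - mu)^T · [Sigma^{-1} · (x - mu)] = (0)·(0) + (3)·(0.2) = 0.6.

Step 4 — take square root: d = √(0.6) ≈ 0.7746.

d(x, mu) = √(0.6) ≈ 0.7746


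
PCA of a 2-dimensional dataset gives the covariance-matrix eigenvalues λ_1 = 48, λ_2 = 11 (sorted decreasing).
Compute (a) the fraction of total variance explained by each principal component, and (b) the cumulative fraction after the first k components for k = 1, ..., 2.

Step 1 — total variance = trace(Sigma) = Σ λ_i = 48 + 11 = 59.

Step 2 — fraction explained by component i = λ_i / Σ λ:
  PC1: 48/59 = 0.8136
  PC2: 11/59 = 0.1864

Step 3 — cumulative fraction after k components = (λ_1 + ... + λ_k) / Σ λ:
  k = 1: 48/59 = 0.8136
  k = 2: (48 + 11)/59 = 59/59 = 1

Summary (fraction, with percent):

explained: PC1 0.8136 (81.36%), PC2 0.1864 (18.64%);  cumulative: 0.8136, 1


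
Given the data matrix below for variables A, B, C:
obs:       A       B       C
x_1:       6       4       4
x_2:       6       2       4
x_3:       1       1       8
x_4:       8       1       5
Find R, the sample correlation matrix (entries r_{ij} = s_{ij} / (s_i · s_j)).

Step 1 — column means:
  mean(A) = (6 + 6 + 1 + 8) / 4 = 21/4 = 5.25
  mean(B) = (4 + 2 + 1 + 1) / 4 = 8/4 = 2
  mean(C) = (4 + 4 + 8 + 5) / 4 = 21/4 = 5.25

Step 2 — sample variances and covariances s[i,j] = (1/(n-1)) · Σ_k (x_{k,i} - mean_i) · (x_{k,j} - mean_j), with n-1 = 3:
  s[A,A] = ((0.75)·(0.75) + (0.75)·(0.75) + (-4.25)·(-4.25) + (2.75)·(2.75)) / 3 = 26.75/3 = 8.9167
  s[A,B] = ((0.75)·(2) + (0.75)·(0) + (-4.25)·(-1) + (2.75)·(-1)) / 3 = 3/3 = 1
  s[A,C] = ((0.75)·(-1.25) + (0.75)·(-1.25) + (-4.25)·(2.75) + (2.75)·(-0.25)) / 3 = -14.25/3 = -4.75
  s[B,B] = ((2)·(2) + (0)·(0) + (-1)·(-1) + (-1)·(-1)) / 3 = 6/3 = 2
  s[B,C] = ((2)·(-1.25) + (0)·(-1.25) + (-1)·(2.75) + (-1)·(-0.25)) / 3 = -5/3 = -1.6667
  s[C,C] = ((-1.25)·(-1.25) + (-1.25)·(-1.25) + (2.75)·(2.75) + (-0.25)·(-0.25)) / 3 = 10.75/3 = 3.5833
  Sample standard deviations s_i = √(s[i,i]):
  s(A) = √(8.9167) = 2.9861
  s(B) = √(2) = 1.4142
  s(C) = √(3.5833) = 1.893

Step 3 — r_{ij} = s_{ij} / (s_i · s_j):
  r[A,A] = 1 (diagonal).
  r[A,B] = 1 / (2.9861 · 1.4142) = 1 / 4.223 = 0.2368
  r[A,C] = -4.75 / (2.9861 · 1.893) = -4.75 / 5.6526 = -0.8403
  r[B,B] = 1 (diagonal).
  r[B,C] = -1.6667 / (1.4142 · 1.893) = -1.6667 / 2.6771 = -0.6226
  r[C,C] = 1 (diagonal).

R is symmetric with unit diagonal. Assembling:

R = [[1, 0.2368, -0.8403],
 [0.2368, 1, -0.6226],
 [-0.8403, -0.6226, 1]]
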